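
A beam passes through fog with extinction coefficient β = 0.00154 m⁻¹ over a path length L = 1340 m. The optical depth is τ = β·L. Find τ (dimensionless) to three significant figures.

τ = β·L = 0.00154 × 1340 = 2.0636.

2.06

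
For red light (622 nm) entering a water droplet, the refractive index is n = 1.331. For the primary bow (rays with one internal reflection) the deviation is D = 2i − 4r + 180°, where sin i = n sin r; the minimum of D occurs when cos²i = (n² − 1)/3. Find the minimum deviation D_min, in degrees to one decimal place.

cos²i = (1.77156 − 1)/3 = 0.25719; i = arccos(0.50714) = 59.527°.
sin r = sin 59.527°/1.331 = 0.64753; r = 40.356°.
D_min = 2·59.527° − 4·40.356° + 180° = 137.630°.

137.6°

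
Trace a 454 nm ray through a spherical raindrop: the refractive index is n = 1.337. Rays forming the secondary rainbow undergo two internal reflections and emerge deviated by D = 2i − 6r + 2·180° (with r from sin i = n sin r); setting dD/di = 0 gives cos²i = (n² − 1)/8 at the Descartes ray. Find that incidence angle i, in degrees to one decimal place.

71.7°

cos²i = (1.337² − 1)/8 = (1.78757 − 1)/8 = 0.09845.
cos i = 0.31376, so i = 71.714°.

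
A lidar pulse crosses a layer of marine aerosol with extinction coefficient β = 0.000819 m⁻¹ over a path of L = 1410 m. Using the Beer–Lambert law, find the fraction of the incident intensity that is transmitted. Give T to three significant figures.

0.315

τ = β·L = 0.000819 × 1410 = 1.1548.
T = exp(−1.1548) = 0.3151.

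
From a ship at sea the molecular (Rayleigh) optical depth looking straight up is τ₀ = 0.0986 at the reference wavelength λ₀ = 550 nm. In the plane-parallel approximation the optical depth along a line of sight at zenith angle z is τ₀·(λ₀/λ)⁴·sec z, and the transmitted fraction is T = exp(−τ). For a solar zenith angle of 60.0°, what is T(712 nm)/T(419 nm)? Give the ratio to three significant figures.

1.67

Airmass: sec 60.0° = 2.0000.
τ(712 nm) = 0.0986 × (550/712)⁴ × 2.0000 = 0.0986 × 0.3561 × 2.0000 = 0.0702.
τ(419 nm) = 0.0986 × (550/419)⁴ × 2.0000 = 0.0986 × 2.9689 × 2.0000 = 0.5855.
T(712)/T(419) = exp(τ_B − τ_A) = exp(0.5152) = 1.6741.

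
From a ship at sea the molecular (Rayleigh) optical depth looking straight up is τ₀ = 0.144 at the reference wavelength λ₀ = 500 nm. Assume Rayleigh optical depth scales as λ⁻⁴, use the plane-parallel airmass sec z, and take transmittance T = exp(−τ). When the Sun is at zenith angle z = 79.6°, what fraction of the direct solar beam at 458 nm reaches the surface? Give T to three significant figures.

sec 79.6° = 5.5396.
τ = 0.144 × (500/458)⁴ × 5.5396 = 0.144 × 1.4204 × 5.5396 = 1.1331.
T = exp(−1.1331) = 0.3220.

0.322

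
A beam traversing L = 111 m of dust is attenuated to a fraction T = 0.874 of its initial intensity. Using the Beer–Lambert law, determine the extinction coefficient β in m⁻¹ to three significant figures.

Beer–Lambert: T = exp(−βL) ⇒ β = −ln(T)/L = −ln(0.874)/111 = 0.1347/111 = 0.001213 m⁻¹.

0.00121 m⁻¹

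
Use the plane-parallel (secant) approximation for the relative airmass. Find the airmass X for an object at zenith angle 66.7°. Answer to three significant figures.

2.53

X = sec z = 1/cos 66.7° = 1/0.3955 = 2.5282.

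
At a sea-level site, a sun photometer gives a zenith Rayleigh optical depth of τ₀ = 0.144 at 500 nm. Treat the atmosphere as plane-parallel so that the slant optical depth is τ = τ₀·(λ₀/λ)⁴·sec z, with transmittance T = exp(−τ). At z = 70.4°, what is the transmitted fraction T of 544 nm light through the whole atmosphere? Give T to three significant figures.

0.736

sec 70.4° = 2.9811.
τ = 0.144 × (500/544)⁴ × 2.9811 = 0.144 × 0.7136 × 2.9811 = 0.3063.
T = exp(−0.3063) = 0.7361.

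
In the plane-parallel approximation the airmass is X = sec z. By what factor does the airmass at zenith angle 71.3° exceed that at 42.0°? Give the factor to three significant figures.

2.32

X(71.3°)/X(42.0°) = sec 71.3° / sec 42.0° = cos 42.0° / cos 71.3° = 0.7431/0.3206 = 2.3179.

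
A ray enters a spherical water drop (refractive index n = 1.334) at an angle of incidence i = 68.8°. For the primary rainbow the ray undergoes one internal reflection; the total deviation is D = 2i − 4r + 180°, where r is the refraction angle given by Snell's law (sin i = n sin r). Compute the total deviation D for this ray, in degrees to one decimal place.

140.2°

sin r = sin 68.8° / 1.334 = 0.9323/1.334 = 0.6989; r = 44.34°.
D = 2·68.8° − 4·44.34° + 180° = 137.60° − 177.35° + 180° = 140.25°.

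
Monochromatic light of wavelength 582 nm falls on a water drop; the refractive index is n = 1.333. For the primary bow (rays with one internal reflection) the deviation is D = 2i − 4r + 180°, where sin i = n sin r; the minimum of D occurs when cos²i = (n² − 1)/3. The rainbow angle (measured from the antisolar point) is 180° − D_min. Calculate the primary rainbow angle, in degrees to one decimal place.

cos²i = (1.77689 − 1)/3 = 0.25896; i = arccos(0.50888) = 59.410°.
sin r = sin 59.410°/1.333 = 0.64579; r = 40.225°.
D_min = 2·59.410° − 4·40.225° + 180° = 137.922°.
Rainbow angle = 180° − D_min = 42.078°.

42.1°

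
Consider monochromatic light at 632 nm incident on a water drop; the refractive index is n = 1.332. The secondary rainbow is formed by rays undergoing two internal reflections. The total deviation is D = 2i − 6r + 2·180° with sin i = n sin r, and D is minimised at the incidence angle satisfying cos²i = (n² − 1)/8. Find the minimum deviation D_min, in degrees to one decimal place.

230.6°

cos²i = (1.77422 − 1)/8 = 0.09678; i = arccos(0.31109) = 71.875°.
sin r = sin 71.875°/1.332 = 0.71350; r = 45.520°.
D_min = 2·71.875° − 6·45.520° + 360° = 230.628°.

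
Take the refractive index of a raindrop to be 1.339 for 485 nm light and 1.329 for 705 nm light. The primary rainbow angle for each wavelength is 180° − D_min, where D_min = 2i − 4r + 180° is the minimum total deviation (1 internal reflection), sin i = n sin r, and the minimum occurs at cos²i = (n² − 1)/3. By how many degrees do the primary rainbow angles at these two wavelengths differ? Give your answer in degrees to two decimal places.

At 485 nm (n = 1.339): cos²i = 0.26431 → i = 59.062°, r = 39.834°, D_min = 138.786°, rainbow angle = 41.214°.
At 705 nm (n = 1.329): cos²i = 0.25541 → i = 59.643°, r = 40.487°, D_min = 137.337°, rainbow angle = 42.663°.
Angular width = |41.214° − 42.663°| = 1.450°.

1.45°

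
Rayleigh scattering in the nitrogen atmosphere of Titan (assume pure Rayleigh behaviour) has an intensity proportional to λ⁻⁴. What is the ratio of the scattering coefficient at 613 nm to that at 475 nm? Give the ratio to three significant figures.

Rayleigh scattering ∝ λ⁻⁴, so the ratio of coefficients is the inverse fourth power of the wavelength ratio.
σ(613)/σ(475) = (475/613)⁴ = (0.7749)⁴ = 0.3605.

0.361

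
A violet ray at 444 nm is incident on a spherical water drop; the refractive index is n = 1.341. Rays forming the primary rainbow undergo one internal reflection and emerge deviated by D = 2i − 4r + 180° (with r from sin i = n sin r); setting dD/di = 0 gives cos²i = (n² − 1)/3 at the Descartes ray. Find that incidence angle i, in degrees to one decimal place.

58.9°

cos²i = (1.341² − 1)/3 = (1.79828 − 1)/3 = 0.26609.
cos i = 0.51584, so i = 58.946°.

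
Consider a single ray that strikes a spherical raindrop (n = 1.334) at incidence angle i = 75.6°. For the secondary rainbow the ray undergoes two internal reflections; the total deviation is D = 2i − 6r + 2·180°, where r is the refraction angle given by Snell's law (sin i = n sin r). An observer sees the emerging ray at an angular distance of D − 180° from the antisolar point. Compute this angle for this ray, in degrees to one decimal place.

sin r = sin 75.6° / 1.334 = 0.9686/1.334 = 0.7261; r = 46.56°.
D = 2·75.6° − 6·46.56° + 2·180° = 151.20° − 279.35° + 360° = 231.85°.
Angle from antisolar point = D − 180° = 51.85°.

51.9°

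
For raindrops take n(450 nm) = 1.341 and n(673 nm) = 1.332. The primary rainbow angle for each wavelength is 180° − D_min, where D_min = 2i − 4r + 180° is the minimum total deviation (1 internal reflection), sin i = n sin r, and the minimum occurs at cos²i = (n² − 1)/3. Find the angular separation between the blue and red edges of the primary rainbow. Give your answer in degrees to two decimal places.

1.29°

At 450 nm (n = 1.341): cos²i = 0.26609 → i = 58.946°, r = 39.705°, D_min = 139.071°, rainbow angle = 40.929°.
At 673 nm (n = 1.332): cos²i = 0.25807 → i = 59.469°, r = 40.290°, D_min = 137.776°, rainbow angle = 42.224°.
Angular width = |40.929° − 42.224°| = 1.295°.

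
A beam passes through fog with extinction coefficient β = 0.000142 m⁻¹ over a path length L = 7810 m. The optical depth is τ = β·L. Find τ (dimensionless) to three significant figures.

τ = β·L = 0.000142 × 7810 = 1.1090.

1.11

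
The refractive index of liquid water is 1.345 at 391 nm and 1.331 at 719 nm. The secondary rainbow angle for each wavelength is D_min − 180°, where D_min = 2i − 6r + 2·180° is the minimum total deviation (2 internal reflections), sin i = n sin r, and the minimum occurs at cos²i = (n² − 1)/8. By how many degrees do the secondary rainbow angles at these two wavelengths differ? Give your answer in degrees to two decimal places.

At 391 nm (n = 1.345): cos²i = 0.10113 → i = 71.458°, r = 44.821°, D_min = 233.987°, rainbow angle = 53.987°.
At 719 nm (n = 1.331): cos²i = 0.09645 → i = 71.907°, r = 45.575°, D_min = 230.365°, rainbow angle = 50.365°.
Angular width = |53.987° − 50.365°| = 3.622°.

3.62°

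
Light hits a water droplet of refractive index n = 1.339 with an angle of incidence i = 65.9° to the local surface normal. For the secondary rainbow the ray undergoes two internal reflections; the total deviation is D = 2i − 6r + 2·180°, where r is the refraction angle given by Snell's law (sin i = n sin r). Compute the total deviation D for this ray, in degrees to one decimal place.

233.9°

sin r = sin 65.9° / 1.339 = 0.9128/1.339 = 0.6817; r = 42.98°.
D = 2·65.9° − 6·42.98° + 2·180° = 131.80° − 257.87° + 360° = 233.93°.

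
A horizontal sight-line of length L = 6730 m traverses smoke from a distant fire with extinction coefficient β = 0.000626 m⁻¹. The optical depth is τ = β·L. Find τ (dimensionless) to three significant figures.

τ = β·L = 0.000626 × 6730 = 4.2130.

4.21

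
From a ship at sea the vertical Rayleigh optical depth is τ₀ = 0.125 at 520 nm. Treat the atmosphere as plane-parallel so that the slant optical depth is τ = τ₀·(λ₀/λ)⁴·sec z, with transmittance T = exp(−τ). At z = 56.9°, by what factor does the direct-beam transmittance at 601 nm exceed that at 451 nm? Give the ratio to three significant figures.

1.32

Airmass: sec 56.9° = 1.8312.
τ(601 nm) = 0.125 × (520/601)⁴ × 1.8312 = 0.125 × 0.5604 × 1.8312 = 0.1283.
τ(451 nm) = 0.125 × (520/451)⁴ × 1.8312 = 0.125 × 1.7673 × 1.8312 = 0.4045.
T(601)/T(451) = exp(τ_B − τ_A) = exp(0.2762) = 1.3182.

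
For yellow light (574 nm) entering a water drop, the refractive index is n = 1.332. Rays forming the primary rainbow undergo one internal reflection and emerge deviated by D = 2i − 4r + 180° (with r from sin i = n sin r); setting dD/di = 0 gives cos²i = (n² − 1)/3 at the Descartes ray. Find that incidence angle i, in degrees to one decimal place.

59.5°

cos²i = (1.332² − 1)/3 = (1.77422 − 1)/3 = 0.25807.
cos i = 0.50801, so i = 59.469°.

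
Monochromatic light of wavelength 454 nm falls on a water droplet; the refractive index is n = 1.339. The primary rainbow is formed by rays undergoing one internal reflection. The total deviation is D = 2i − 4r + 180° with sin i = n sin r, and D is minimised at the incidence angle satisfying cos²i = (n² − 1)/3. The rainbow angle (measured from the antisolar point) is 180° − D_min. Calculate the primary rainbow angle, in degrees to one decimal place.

41.2°

cos²i = (1.79292 − 1)/3 = 0.26431; i = arccos(0.51411) = 59.062°.
sin r = sin 59.062°/1.339 = 0.64057; r = 39.834°.
D_min = 2·59.062° − 4·39.834° + 180° = 138.786°.
Rainbow angle = 180° − D_min = 41.214°.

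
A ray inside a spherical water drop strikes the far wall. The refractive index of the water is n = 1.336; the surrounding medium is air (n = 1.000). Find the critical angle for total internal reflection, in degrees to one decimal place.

48.5°

sin θ_c = n_air / n = 1.000 / 1.336 = 0.7485.
θ_c = arcsin(0.7485) = 48.46°.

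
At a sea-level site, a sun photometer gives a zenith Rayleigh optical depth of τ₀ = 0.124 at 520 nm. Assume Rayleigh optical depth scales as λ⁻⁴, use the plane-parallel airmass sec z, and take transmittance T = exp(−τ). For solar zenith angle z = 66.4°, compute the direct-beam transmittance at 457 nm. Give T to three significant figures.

sec 66.4° = 2.4978.
τ = 0.124 × (520/457)⁴ × 2.4978 = 0.124 × 1.6763 × 2.4978 = 0.5192.
T = exp(−0.5192) = 0.5950.

0.595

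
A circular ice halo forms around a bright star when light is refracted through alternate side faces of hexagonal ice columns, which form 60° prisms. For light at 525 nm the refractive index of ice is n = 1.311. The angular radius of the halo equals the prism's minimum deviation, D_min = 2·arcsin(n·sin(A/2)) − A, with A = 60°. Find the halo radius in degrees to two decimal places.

21.92°

n·sin(A/2) = 1.311 × sin 30° = 1.311 × 0.5000 = 0.6555.
D_min = 2·arcsin(0.6555) − 60° = 2 × 40.958° − 60° = 21.915°.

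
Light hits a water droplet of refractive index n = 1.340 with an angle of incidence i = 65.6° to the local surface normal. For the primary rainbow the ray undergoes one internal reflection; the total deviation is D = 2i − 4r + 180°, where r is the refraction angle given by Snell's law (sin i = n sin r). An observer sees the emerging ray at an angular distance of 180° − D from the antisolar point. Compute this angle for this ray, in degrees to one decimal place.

40.1°

sin r = sin 65.6° / 1.340 = 0.9107/1.340 = 0.6796; r = 42.81°.
D = 2·65.6° − 4·42.81° + 180° = 131.20° − 171.25° + 180° = 139.95°.
Angle from antisolar point = 180° − D = 40.05°.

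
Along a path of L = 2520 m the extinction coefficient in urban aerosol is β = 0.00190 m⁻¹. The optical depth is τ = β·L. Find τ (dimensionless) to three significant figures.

τ = β·L = 0.00190 × 2520 = 4.7880.

4.79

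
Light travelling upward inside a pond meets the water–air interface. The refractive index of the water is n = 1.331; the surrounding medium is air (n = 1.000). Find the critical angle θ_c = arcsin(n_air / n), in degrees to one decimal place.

sin θ_c = n_air / n = 1.000 / 1.331 = 0.7513.
θ_c = arcsin(0.7513) = 48.70°.

48.7°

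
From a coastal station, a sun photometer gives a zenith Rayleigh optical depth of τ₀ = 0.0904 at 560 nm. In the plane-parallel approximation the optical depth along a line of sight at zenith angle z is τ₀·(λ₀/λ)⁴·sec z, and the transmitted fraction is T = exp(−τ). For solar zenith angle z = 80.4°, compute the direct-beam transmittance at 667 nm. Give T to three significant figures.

sec 80.4° = 5.9963.
τ = 0.0904 × (560/667)⁴ × 5.9963 = 0.0904 × 0.4969 × 5.9963 = 0.2693.
T = exp(−0.2693) = 0.7639.

0.764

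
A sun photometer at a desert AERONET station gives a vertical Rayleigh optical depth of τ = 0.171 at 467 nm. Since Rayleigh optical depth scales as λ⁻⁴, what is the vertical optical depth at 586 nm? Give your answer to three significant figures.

0.0690

τ(586 nm) = τ(467 nm) × (467/586)⁴ = 0.171 × (0.7969)⁴ = 0.171 × 0.4033 = 0.0690.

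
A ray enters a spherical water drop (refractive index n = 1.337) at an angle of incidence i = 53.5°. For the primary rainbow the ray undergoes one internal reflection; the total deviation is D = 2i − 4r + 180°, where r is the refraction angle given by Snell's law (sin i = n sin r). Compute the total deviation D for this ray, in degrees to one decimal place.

139.2°

sin r = sin 53.5° / 1.337 = 0.8039/1.337 = 0.6012; r = 36.96°.
D = 2·53.5° − 4·36.96° + 180° = 107.00° − 147.83° + 180° = 139.17°.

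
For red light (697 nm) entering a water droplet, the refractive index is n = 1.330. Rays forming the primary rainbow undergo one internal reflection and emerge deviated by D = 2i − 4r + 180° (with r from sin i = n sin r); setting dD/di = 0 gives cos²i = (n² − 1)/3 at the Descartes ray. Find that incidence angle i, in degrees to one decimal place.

59.6°

cos²i = (1.330² − 1)/3 = (1.76890 − 1)/3 = 0.25630.
cos i = 0.50626, so i = 59.585°.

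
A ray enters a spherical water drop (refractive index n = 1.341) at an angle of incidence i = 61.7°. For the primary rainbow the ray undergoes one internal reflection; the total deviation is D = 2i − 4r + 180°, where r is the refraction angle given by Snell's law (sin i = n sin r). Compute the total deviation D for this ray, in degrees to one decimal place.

sin r = sin 61.7° / 1.341 = 0.8805/1.341 = 0.6566; r = 41.04°.
D = 2·61.7° − 4·41.04° + 180° = 123.40° − 164.16° + 180° = 139.24°.

139.2°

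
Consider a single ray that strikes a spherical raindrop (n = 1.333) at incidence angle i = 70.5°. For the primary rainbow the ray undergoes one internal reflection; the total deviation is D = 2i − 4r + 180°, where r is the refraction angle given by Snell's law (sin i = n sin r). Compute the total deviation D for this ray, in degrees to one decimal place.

sin r = sin 70.5° / 1.333 = 0.9426/1.333 = 0.7072; r = 45.00°.
D = 2·70.5° − 4·45.00° + 180° = 141.00° − 180.02° + 180° = 140.98°.

141.0°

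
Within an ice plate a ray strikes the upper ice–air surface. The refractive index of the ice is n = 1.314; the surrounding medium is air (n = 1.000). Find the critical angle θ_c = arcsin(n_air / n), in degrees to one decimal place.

sin θ_c = n_air / n = 1.000 / 1.314 = 0.7610.
θ_c = arcsin(0.7610) = 49.56°.

49.6°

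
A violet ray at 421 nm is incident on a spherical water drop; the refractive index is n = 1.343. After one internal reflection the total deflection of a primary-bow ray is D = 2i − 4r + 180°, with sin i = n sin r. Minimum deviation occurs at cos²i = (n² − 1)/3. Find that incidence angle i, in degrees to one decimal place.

cos²i = (1.343² − 1)/3 = (1.80365 − 1)/3 = 0.26788.
cos i = 0.51757, so i = 58.830°.

58.8°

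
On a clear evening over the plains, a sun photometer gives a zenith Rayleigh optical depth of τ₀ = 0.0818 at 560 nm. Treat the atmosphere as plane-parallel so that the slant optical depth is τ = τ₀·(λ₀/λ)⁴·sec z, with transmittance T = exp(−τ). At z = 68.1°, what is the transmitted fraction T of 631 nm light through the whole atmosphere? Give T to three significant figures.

sec 68.1° = 2.6811.
τ = 0.0818 × (560/631)⁴ × 2.6811 = 0.0818 × 0.6203 × 2.6811 = 0.1360.
T = exp(−0.1360) = 0.8728.

0.873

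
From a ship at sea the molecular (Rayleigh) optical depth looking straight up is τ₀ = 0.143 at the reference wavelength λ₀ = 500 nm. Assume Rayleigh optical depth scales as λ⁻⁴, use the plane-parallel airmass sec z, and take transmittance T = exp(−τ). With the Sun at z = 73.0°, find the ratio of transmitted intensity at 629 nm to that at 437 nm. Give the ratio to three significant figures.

Airmass: sec 73.0° = 3.4203.
τ(629 nm) = 0.143 × (500/629)⁴ × 3.4203 = 0.143 × 0.3993 × 3.4203 = 0.1953.
τ(437 nm) = 0.143 × (500/437)⁴ × 3.4203 = 0.143 × 1.7138 × 3.4203 = 0.8382.
T(629)/T(437) = exp(τ_B − τ_A) = exp(0.6429) = 1.9020.

1.90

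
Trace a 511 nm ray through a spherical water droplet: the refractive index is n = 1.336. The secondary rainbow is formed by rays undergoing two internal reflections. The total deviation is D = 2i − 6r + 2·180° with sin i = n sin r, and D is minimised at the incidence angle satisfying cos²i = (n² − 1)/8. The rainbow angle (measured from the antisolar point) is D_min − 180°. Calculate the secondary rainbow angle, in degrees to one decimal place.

cos²i = (1.78490 − 1)/8 = 0.09811; i = arccos(0.31323) = 71.746°.
sin r = sin 71.746°/1.336 = 0.71084; r = 45.303°.
D_min = 2·71.746° − 6·45.303° + 360° = 231.674°.
Rainbow angle = D_min − 180° = 51.674°.

51.7°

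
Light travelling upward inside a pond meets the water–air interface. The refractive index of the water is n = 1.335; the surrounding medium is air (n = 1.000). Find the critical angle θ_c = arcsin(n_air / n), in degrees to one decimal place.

48.5°

sin θ_c = n_air / n = 1.000 / 1.335 = 0.7491.
θ_c = arcsin(0.7491) = 48.51°.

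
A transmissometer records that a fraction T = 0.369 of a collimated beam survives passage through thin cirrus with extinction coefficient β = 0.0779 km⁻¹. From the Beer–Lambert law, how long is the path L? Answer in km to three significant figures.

12.8 km

Beer–Lambert: T = exp(−βL) ⇒ L = −ln(T)/β = −ln(0.369)/0.0779 = 0.9970/0.0779 = 12.8 km.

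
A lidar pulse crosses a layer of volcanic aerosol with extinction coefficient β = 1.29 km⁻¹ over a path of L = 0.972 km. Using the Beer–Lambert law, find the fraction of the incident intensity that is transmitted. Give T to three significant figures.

τ = β·L = 1.29 × 0.972 = 1.2539.
T = exp(−1.2539) = 0.2854.

0.285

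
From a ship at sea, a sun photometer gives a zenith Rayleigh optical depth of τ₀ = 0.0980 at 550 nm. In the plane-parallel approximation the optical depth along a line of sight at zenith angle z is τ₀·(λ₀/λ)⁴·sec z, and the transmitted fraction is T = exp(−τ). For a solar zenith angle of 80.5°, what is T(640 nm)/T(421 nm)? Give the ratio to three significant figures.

4.08

Airmass: sec 80.5° = 6.0589.
τ(640 nm) = 0.0980 × (550/640)⁴ × 6.0589 = 0.0980 × 0.5454 × 6.0589 = 0.3239.
τ(421 nm) = 0.0980 × (550/421)⁴ × 6.0589 = 0.0980 × 2.9129 × 6.0589 = 1.7296.
T(640)/T(421) = exp(τ_B − τ_A) = exp(1.4057) = 4.0785.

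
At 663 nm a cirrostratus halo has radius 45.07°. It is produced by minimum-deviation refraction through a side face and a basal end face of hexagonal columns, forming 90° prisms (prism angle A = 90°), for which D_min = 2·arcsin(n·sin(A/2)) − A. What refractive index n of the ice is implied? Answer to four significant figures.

1.307

Rearranging: n = sin((D_min + A)/2) / sin(A/2).
(D_min + A)/2 = (45.07° + 90°)/2 = 67.535°.
n = sin 67.535° / sin 45° = 0.9241 / 0.7071 = 1.3069.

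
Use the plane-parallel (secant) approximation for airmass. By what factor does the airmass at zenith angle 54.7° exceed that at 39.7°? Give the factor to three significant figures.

X(54.7°)/X(39.7°) = sec 54.7° / sec 39.7° = cos 39.7° / cos 54.7° = 0.7694/0.5779 = 1.3315.

1.33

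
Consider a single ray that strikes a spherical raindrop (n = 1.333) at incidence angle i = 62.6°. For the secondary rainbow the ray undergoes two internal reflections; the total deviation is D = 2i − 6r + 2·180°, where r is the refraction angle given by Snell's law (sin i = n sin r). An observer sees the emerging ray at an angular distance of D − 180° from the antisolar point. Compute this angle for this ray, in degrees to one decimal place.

sin r = sin 62.6° / 1.333 = 0.8878/1.333 = 0.6660; r = 41.76°.
D = 2·62.6° − 6·41.76° + 2·180° = 125.20° − 250.57° + 360° = 234.63°.
Angle from antisolar point = D − 180° = 54.63°.

54.6°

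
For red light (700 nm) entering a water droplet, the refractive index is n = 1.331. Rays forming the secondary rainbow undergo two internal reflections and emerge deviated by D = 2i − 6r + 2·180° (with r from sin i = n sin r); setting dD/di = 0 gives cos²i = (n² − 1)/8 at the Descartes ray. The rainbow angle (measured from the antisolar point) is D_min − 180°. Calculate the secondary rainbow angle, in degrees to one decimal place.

cos²i = (1.77156 − 1)/8 = 0.09645; i = arccos(0.31056) = 71.907°.
sin r = sin 71.907°/1.331 = 0.71417; r = 45.575°.
D_min = 2·71.907° − 6·45.575° + 360° = 230.365°.
Rainbow angle = D_min − 180° = 50.365°.

50.4°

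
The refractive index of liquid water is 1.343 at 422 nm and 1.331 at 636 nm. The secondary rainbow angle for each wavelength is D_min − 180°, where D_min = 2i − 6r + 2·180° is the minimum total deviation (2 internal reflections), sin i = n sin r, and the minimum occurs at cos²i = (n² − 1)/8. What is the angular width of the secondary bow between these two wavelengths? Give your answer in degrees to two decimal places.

At 422 nm (n = 1.343): cos²i = 0.10046 → i = 71.522°, r = 44.928°, D_min = 233.478°, rainbow angle = 53.478°.
At 636 nm (n = 1.331): cos²i = 0.09645 → i = 71.907°, r = 45.575°, D_min = 230.365°, rainbow angle = 50.365°.
Angular width = |53.478° − 50.365°| = 3.113°.

3.11°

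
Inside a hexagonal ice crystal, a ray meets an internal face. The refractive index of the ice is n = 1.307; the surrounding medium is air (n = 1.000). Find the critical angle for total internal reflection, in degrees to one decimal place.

49.9°

sin θ_c = n_air / n = 1.000 / 1.307 = 0.7651.
θ_c = arcsin(0.7651) = 49.92°.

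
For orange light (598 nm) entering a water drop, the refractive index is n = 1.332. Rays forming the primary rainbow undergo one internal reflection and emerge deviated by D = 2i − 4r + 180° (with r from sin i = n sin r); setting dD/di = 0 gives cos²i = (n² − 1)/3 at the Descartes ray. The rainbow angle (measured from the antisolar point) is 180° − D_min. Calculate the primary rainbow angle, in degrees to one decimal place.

cos²i = (1.77422 − 1)/3 = 0.25807; i = arccos(0.50801) = 59.469°.
sin r = sin 59.469°/1.332 = 0.64666; r = 40.290°.
D_min = 2·59.469° − 4·40.290° + 180° = 137.776°.
Rainbow angle = 180° − D_min = 42.224°.

42.2°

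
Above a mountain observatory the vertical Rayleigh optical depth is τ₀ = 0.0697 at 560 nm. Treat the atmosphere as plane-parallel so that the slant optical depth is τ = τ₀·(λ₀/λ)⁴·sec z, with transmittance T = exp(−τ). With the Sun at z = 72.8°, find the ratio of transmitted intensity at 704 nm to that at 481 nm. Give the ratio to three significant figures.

Airmass: sec 72.8° = 3.3817.
τ(704 nm) = 0.0697 × (560/704)⁴ × 3.3817 = 0.0697 × 0.4004 × 3.3817 = 0.0944.
τ(481 nm) = 0.0697 × (560/481)⁴ × 3.3817 = 0.0697 × 1.8373 × 3.3817 = 0.4331.
T(704)/T(481) = exp(τ_B − τ_A) = exp(0.3387) = 1.4031.

1.40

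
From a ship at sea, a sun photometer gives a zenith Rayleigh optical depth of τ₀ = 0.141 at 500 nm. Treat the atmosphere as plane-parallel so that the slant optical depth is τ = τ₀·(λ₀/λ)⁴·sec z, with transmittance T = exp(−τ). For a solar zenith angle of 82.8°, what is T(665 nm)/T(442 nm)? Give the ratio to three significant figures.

Airmass: sec 82.8° = 7.9787.
τ(665 nm) = 0.141 × (500/665)⁴ × 7.9787 = 0.141 × 0.3196 × 7.9787 = 0.3595.
τ(442 nm) = 0.141 × (500/442)⁴ × 7.9787 = 0.141 × 1.6375 × 7.9787 = 1.8422.
T(665)/T(442) = exp(τ_B − τ_A) = exp(1.4827) = 4.4048.

4.40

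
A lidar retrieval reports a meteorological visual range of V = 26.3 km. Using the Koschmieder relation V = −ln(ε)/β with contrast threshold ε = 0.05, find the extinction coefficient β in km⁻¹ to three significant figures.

β = −ln(0.05) / V = 2.996 / 26.3 = 0.1139 km⁻¹.

0.114 km⁻¹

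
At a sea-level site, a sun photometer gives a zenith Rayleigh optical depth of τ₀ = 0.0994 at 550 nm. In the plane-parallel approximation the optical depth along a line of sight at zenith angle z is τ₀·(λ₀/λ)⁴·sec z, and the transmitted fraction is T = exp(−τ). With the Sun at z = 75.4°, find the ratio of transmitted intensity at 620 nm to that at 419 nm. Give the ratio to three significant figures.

Airmass: sec 75.4° = 3.9672.
τ(620 nm) = 0.0994 × (550/620)⁴ × 3.9672 = 0.0994 × 0.6193 × 3.9672 = 0.2442.
τ(419 nm) = 0.0994 × (550/419)⁴ × 3.9672 = 0.0994 × 2.9689 × 3.9672 = 1.1707.
T(620)/T(419) = exp(τ_B − τ_A) = exp(0.9265) = 2.5258.

2.53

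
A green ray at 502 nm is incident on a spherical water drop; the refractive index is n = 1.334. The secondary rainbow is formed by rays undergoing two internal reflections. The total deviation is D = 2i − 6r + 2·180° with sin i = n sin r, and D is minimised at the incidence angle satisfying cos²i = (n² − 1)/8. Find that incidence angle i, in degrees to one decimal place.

71.8°

cos²i = (1.334² − 1)/8 = (1.77956 − 1)/8 = 0.09744.
cos i = 0.31216, so i = 71.810°.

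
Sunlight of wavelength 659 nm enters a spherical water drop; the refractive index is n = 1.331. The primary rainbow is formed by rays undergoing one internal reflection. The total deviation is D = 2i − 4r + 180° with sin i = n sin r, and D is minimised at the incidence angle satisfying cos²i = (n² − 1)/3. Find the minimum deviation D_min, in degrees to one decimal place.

cos²i = (1.77156 − 1)/3 = 0.25719; i = arccos(0.50714) = 59.527°.
sin r = sin 59.527°/1.331 = 0.64753; r = 40.356°.
D_min = 2·59.527° − 4·40.356° + 180° = 137.630°.

137.6°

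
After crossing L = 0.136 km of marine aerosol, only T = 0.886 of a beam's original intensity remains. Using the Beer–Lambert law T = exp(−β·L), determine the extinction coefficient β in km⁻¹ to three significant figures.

0.890 km⁻¹

Beer–Lambert: T = exp(−βL) ⇒ β = −ln(T)/L = −ln(0.886)/0.136 = 0.1210/0.136 = 0.89 km⁻¹.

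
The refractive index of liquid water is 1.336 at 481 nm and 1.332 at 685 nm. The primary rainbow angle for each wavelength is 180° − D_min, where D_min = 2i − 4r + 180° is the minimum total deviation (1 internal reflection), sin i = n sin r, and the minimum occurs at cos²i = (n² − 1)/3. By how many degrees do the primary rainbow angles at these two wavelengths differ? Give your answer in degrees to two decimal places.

0.58°

At 481 nm (n = 1.336): cos²i = 0.26163 → i = 59.236°, r = 40.029°, D_min = 138.356°, rainbow angle = 41.644°.
At 685 nm (n = 1.332): cos²i = 0.25807 → i = 59.469°, r = 40.290°, D_min = 137.776°, rainbow angle = 42.224°.
Angular width = |41.644° − 42.224°| = 0.580°.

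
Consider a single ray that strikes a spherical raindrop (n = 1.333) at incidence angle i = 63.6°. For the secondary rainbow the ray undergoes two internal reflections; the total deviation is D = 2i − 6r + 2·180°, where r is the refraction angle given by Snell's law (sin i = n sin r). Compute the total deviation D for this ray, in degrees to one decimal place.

233.9°

sin r = sin 63.6° / 1.333 = 0.8957/1.333 = 0.6720; r = 42.22°.
D = 2·63.6° − 6·42.22° + 2·180° = 127.20° − 253.31° + 360° = 233.89°.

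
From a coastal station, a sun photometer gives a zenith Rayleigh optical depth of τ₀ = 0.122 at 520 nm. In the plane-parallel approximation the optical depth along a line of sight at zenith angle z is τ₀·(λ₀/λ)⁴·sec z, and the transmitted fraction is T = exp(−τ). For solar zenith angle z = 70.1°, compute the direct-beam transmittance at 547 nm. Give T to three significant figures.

0.746

sec 70.1° = 2.9379.
τ = 0.122 × (520/547)⁴ × 2.9379 = 0.122 × 0.8167 × 2.9379 = 0.2927.
T = exp(−0.2927) = 0.7462.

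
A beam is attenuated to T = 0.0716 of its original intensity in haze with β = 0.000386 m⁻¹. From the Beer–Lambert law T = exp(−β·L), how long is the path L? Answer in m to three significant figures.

Beer–Lambert: T = exp(−βL) ⇒ L = −ln(T)/β = −ln(0.0716)/0.000386 = 2.6367/0.000386 = 6831 m.

6830 m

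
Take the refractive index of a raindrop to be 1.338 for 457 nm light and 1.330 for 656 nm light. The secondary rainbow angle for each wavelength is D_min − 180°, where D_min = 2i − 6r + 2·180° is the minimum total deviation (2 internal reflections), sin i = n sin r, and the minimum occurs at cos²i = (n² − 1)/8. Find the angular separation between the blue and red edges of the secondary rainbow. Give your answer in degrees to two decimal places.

2.09°

At 457 nm (n = 1.338): cos²i = 0.09878 → i = 71.682°, r = 45.195°, D_min = 232.193°, rainbow angle = 52.193°.
At 656 nm (n = 1.330): cos²i = 0.09611 → i = 71.940°, r = 45.630°, D_min = 230.101°, rainbow angle = 50.101°.
Angular width = |52.193° − 50.101°| = 2.092°.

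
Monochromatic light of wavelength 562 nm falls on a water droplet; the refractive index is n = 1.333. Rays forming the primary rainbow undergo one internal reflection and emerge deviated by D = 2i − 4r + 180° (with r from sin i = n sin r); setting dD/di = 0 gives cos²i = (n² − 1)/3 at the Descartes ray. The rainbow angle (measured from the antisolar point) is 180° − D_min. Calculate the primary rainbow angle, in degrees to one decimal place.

42.1°

cos²i = (1.77689 − 1)/3 = 0.25896; i = arccos(0.50888) = 59.410°.
sin r = sin 59.410°/1.333 = 0.64579; r = 40.225°.
D_min = 2·59.410° − 4·40.225° + 180° = 137.922°.
Rainbow angle = 180° − D_min = 42.078°.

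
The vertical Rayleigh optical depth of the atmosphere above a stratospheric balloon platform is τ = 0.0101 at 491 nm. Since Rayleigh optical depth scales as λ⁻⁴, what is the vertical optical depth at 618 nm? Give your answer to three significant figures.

τ(618 nm) = τ(491 nm) × (491/618)⁴ = 0.0101 × (0.7945)⁴ = 0.0101 × 0.3984 = 0.0040.

0.00402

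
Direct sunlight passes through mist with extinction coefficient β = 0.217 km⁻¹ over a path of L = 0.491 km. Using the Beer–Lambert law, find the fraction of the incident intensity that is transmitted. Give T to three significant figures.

τ = β·L = 0.217 × 0.491 = 0.1065.
T = exp(−0.1065) = 0.8989.

0.899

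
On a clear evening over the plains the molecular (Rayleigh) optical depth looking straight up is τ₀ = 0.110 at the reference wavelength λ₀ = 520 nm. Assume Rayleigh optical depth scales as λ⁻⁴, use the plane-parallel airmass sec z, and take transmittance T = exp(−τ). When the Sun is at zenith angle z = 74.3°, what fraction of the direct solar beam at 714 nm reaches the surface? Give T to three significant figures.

sec 74.3° = 3.6955.
τ = 0.110 × (520/714)⁴ × 3.6955 = 0.110 × 0.2813 × 3.6955 = 0.1144.
T = exp(−0.1144) = 0.8919.

0.892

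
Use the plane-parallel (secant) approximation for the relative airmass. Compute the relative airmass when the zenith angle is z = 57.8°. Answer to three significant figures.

1.88

X = sec z = 1/cos 57.8° = 1/0.5329 = 1.8766.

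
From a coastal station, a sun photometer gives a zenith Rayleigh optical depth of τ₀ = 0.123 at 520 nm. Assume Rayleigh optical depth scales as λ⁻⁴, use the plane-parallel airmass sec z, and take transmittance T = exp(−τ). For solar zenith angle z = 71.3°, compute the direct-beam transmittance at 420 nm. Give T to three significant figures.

0.406

sec 71.3° = 3.1190.
τ = 0.123 × (520/420)⁴ × 3.1190 = 0.123 × 2.3497 × 3.1190 = 0.9014.
T = exp(−0.9014) = 0.4060.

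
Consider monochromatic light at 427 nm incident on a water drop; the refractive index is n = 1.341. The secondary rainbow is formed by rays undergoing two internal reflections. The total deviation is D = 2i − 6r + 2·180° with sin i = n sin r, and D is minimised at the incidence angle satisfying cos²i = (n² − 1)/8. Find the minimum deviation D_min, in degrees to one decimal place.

233.0°

cos²i = (1.79828 − 1)/8 = 0.09979; i = arccos(0.31589) = 71.586°.
sin r = sin 71.586°/1.341 = 0.70753; r = 45.034°.
D_min = 2·71.586° − 6·45.034° + 360° = 232.966°.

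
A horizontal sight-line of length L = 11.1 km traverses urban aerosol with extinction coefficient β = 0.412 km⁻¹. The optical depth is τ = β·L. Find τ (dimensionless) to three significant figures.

4.57

τ = β·L = 0.412 × 11.1 = 4.5732.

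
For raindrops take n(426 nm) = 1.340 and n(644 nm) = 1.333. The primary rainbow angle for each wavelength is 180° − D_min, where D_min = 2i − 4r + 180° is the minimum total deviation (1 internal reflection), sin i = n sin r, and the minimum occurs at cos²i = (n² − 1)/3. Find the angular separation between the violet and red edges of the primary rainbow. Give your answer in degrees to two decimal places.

At 426 nm (n = 1.340): cos²i = 0.26520 → i = 59.004°, r = 39.770°, D_min = 138.929°, rainbow angle = 41.071°.
At 644 nm (n = 1.333): cos²i = 0.25896 → i = 59.410°, r = 40.225°, D_min = 137.922°, rainbow angle = 42.078°.
Angular width = |41.071° − 42.078°| = 1.007°.

1.01°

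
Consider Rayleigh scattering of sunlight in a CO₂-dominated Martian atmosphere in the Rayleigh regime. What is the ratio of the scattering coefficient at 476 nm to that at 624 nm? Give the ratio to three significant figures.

2.95

Rayleigh scattering ∝ λ⁻⁴, so the ratio of coefficients is the inverse fourth power of the wavelength ratio.
σ(476)/σ(624) = (624/476)⁴ = (1.3109)⁴ = 2.953.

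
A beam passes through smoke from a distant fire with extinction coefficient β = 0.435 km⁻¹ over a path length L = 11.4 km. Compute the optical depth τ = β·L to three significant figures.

4.96

τ = β·L = 0.435 × 11.4 = 4.9590.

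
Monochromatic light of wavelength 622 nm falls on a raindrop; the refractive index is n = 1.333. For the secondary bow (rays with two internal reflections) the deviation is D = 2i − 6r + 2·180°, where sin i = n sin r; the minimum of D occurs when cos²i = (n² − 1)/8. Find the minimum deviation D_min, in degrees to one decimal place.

230.9°

cos²i = (1.77689 − 1)/8 = 0.09711; i = arccos(0.31163) = 71.843°.
sin r = sin 71.843°/1.333 = 0.71283; r = 45.466°.
D_min = 2·71.843° − 6·45.466° + 360° = 230.891°.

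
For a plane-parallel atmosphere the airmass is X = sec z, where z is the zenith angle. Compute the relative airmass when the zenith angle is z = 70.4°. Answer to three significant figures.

2.98

X = sec z = 1/cos 70.4° = 1/0.3355 = 2.9811.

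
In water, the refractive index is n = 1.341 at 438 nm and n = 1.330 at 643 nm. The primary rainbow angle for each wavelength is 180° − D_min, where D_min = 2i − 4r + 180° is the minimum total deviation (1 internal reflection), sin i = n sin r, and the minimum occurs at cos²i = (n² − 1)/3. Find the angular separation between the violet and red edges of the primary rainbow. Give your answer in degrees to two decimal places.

At 438 nm (n = 1.341): cos²i = 0.26609 → i = 58.946°, r = 39.705°, D_min = 139.071°, rainbow angle = 40.929°.
At 643 nm (n = 1.330): cos²i = 0.25630 → i = 59.585°, r = 40.422°, D_min = 137.484°, rainbow angle = 42.516°.
Angular width = |40.929° − 42.516°| = 1.588°.

1.59°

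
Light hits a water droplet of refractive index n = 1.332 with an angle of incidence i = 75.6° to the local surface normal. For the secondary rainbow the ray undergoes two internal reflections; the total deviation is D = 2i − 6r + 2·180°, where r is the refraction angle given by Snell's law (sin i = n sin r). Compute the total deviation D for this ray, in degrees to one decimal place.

231.3°

sin r = sin 75.6° / 1.332 = 0.9686/1.332 = 0.7272; r = 46.65°.
D = 2·75.6° − 6·46.65° + 2·180° = 151.20° − 279.90° + 360° = 231.30°.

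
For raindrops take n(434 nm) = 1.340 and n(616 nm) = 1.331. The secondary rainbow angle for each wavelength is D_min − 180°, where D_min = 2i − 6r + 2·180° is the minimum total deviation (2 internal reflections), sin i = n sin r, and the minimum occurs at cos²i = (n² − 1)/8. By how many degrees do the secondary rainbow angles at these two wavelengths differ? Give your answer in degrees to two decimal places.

2.34°

At 434 nm (n = 1.340): cos²i = 0.09945 → i = 71.618°, r = 45.088°, D_min = 232.709°, rainbow angle = 52.709°.
At 616 nm (n = 1.331): cos²i = 0.09645 → i = 71.907°, r = 45.575°, D_min = 230.365°, rainbow angle = 50.365°.
Angular width = |52.709° − 50.365°| = 2.344°.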